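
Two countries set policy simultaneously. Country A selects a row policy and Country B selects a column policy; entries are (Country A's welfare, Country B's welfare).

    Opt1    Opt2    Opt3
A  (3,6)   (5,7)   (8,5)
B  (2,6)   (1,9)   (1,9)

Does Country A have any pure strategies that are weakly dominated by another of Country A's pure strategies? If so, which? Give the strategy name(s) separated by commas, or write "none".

B

A: no other strategy beats it everywhere (B at Opt1 (3>2)).
A weakly dominates B — Opt1: 3>2, Opt2: 5>1, Opt3: 8>1.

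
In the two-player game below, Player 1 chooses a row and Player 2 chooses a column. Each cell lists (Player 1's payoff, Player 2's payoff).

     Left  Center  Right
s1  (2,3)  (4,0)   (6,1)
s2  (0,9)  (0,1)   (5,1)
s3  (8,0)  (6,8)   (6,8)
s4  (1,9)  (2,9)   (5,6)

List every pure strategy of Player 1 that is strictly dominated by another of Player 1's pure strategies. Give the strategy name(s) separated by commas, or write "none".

s2, s4

s1 is not dominated — it holds its own against s2 at Left (2>0); s3 at Right (6=6); s4 at Left (2>1).
s2: dominated, since s1 does at least as well everywhere (Left: 2>0, Center: 4>0, Right: 6>5).
s3 is not dominated — it holds its own against s1 at Left (8>2); s2 at Left (8>0); s4 at Left (8>1).
s1 strictly dominates s4 — Left: 2>1, Center: 4>2, Right: 6>5.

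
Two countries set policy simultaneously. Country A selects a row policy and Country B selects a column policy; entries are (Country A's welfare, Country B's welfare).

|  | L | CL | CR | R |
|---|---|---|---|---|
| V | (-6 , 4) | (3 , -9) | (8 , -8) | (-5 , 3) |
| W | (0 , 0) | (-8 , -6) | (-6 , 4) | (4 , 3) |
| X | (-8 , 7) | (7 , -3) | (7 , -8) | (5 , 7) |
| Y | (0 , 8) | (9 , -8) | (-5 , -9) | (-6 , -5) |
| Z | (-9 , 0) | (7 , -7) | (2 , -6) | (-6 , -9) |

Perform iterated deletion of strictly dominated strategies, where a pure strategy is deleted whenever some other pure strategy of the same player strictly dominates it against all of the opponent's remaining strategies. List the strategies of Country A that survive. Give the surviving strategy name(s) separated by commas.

Country B's strategy CL is strictly dominated by L (V: 4>-9, W: 0>-6, X: 7>-3, Y: 8>-8, Z: 0>-7) and is removed.
Country A's strategy Z is strictly dominated by V (L: -6>-9, CR: 8>2, R: -5>-6) and is removed.
Among the remaining strategies, none is strictly dominated by another pure strategy of the same player, so the elimination stops.
Surviving strategies — Country A: {V, W, X, Y}; Country B: {L, CR, R}.

V, W, X, Y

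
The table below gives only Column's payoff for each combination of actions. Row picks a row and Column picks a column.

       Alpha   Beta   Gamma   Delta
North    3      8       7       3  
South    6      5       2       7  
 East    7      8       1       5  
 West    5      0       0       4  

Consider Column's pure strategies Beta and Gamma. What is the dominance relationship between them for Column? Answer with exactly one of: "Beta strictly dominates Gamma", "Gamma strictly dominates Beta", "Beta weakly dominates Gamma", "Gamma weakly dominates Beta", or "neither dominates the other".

Beta weakly dominates Gamma

Beta's payoffs vs Gamma's, by Row's action — North: 8>7, South: 5>2, East: 8>1, West: 0=0.
Beta is at least as good everywhere and strictly better somewhere (tied only at West), so Beta weakly but not strictly dominates Gamma.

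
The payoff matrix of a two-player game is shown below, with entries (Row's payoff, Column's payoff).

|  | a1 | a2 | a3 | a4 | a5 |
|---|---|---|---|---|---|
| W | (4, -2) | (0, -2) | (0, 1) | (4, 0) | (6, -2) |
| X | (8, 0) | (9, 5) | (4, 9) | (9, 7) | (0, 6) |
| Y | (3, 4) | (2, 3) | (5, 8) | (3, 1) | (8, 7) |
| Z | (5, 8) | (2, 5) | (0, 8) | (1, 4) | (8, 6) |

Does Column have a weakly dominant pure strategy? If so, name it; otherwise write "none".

a3

a3 vs a1: W: 1>-2, X: 9>0, Y: 8>4, Z: 8=8.
a3 vs a2: W: 1>-2, X: 9>5, Y: 8>3, Z: 8>5.
a3 vs a4: W: 1>0, X: 9>7, Y: 8>1, Z: 8>4.
a3 vs a5: W: 1>-2, X: 9>6, Y: 8>7, Z: 8>6.
a3 is at least as good as every other strategy against every opponent action, so it is weakly dominant.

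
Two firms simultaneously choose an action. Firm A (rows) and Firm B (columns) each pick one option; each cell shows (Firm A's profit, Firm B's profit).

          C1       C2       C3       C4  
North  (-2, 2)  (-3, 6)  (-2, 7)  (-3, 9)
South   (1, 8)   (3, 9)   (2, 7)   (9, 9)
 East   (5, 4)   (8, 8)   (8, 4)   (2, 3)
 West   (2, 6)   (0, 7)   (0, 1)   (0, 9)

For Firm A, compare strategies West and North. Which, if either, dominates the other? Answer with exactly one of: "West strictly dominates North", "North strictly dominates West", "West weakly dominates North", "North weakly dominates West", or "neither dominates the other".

Compare West to North across each choice by Firm B: C1: 2>-2, C2: 0>-3, C3: 0>-2, C4: 0>-3.
Every comparison favours West, so West strictly dominates North.

West strictly dominates North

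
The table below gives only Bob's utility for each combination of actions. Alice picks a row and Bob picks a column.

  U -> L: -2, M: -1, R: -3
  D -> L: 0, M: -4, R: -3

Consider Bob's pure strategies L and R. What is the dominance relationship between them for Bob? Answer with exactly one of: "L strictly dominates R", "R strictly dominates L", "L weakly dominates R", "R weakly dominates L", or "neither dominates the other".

L strictly dominates R

Compare L to R across each choice by Alice: U: -2>-3, D: 0>-3.
L gives a strictly higher payoff against each choice by Alice, so L strictly dominates R.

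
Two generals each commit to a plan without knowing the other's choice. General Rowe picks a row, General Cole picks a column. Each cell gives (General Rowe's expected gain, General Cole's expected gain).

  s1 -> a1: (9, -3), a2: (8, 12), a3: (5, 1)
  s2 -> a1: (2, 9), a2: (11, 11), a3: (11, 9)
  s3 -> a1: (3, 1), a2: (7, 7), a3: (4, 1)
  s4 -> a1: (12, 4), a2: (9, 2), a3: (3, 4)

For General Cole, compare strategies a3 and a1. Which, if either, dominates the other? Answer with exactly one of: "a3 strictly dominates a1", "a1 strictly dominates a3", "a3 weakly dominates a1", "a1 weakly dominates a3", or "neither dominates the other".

a3's payoffs vs a1's, by General Rowe's action — s1: 1>-3, s2: 9=9, s3: 1=1, s4: 4=4.
a3 is at least as good everywhere and strictly better somewhere (tied only at s2, s3, s4), so a3 weakly but not strictly dominates a1.

a3 weakly dominates a1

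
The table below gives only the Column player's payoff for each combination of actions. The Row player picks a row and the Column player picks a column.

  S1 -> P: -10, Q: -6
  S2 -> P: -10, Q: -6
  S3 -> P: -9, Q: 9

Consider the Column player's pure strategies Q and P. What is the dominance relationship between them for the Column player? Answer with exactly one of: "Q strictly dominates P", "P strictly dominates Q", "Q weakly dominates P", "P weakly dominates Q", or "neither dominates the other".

Q's payoffs vs P's, by the Row player's action — S1: -6>-10, S2: -6>-10, S3: 9>-9.
Every comparison favours Q, so Q strictly dominates P.

Q strictly dominates P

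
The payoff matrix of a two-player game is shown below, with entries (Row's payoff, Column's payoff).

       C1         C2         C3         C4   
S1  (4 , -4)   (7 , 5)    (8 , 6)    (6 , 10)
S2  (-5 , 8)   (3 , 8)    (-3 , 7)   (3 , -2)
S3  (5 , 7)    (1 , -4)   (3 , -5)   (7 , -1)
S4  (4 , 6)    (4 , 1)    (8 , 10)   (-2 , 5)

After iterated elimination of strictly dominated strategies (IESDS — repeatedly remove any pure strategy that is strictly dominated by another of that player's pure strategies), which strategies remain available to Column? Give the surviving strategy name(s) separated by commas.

For Row, S1 strictly dominates S2 on the remaining columns (C1: 4>-5, C2: 7>3, C3: 8>-3, C4: 6>3); eliminate S2.
Column's strategy C2 is strictly dominated by C4 (S1: 10>5, S3: -1>-4, S4: 5>1) and is removed.
Among the remaining strategies, none is strictly dominated by another pure strategy of the same player, so the elimination stops.
Surviving strategies — Row: {S1, S3, S4}; Column: {C1, C3, C4}.

C1, C3, C4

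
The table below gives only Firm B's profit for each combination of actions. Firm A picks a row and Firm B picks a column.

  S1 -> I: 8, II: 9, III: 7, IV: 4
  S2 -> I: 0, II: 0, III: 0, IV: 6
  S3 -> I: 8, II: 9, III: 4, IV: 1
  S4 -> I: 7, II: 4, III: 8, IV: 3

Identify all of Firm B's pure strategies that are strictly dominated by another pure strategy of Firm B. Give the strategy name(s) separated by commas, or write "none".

none

I is not dominated — it holds its own against II at S2 (0=0); III at S1 (8>7); IV at S1 (8>4).
Nothing dominates II: I at S1 (9>8); III at S1 (9>7); IV at S1 (9>4).
III: no other strategy beats it everywhere (I at S2 (0=0); II at S2 (0=0); IV at S1 (7>4)).
IV is not dominated — it holds its own against I at S2 (6>0); II at S2 (6>0); III at S2 (6>0).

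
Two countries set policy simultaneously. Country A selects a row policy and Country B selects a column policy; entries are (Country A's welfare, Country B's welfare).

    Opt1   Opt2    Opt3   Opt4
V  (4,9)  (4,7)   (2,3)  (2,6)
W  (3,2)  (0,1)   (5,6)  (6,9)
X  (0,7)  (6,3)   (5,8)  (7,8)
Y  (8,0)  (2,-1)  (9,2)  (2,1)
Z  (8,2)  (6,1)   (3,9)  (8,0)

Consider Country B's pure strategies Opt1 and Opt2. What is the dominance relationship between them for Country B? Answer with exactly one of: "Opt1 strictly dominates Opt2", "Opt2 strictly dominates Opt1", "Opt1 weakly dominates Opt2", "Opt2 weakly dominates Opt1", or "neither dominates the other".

Opt1 strictly dominates Opt2

Opt1's payoffs vs Opt2's, by Country A's action — V: 9>7, W: 2>1, X: 7>3, Y: 0>-1, Z: 2>1.
Every comparison favours Opt1, so Opt1 strictly dominates Opt2.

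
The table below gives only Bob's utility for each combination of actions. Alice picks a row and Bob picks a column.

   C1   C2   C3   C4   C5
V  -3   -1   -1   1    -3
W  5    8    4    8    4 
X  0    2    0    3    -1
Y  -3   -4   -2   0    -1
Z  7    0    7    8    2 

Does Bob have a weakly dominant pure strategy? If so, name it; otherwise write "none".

C4 vs C1: V: 1>-3, W: 8>5, X: 3>0, Y: 0>-3, Z: 8>7.
C4 vs C2: V: 1>-1, W: 8=8, X: 3>2, Y: 0>-4, Z: 8>0.
C4 vs C3: V: 1>-1, W: 8>4, X: 3>0, Y: 0>-2, Z: 8>7.
C4 vs C5: V: 1>-3, W: 8>4, X: 3>-1, Y: 0>-1, Z: 8>2.
C4 is at least as good as every other strategy against every opponent action, so it is weakly dominant.

C4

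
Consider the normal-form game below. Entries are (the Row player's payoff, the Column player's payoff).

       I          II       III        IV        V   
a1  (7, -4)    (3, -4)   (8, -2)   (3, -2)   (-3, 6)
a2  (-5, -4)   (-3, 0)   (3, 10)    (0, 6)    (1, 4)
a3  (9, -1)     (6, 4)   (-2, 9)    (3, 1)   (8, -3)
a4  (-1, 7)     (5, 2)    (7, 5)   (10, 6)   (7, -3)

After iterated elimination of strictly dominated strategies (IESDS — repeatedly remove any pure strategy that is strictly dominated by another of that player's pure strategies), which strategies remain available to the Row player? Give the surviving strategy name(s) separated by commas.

Row a2 is eliminated: a4 beats it against every remaining column (I: -1>-5, II: 5>-3, III: 7>3, IV: 10>0, V: 7>1).
Column II is eliminated: III beats it against every remaining row (a1: -2>-4, a3: 9>4, a4: 5>2).
Among the remaining strategies, none is strictly dominated by another pure strategy of the same player, so the elimination stops.
Surviving strategies — the Row player: {a1, a3, a4}; the Column player: {I, III, IV, V}.

a1, a3, a4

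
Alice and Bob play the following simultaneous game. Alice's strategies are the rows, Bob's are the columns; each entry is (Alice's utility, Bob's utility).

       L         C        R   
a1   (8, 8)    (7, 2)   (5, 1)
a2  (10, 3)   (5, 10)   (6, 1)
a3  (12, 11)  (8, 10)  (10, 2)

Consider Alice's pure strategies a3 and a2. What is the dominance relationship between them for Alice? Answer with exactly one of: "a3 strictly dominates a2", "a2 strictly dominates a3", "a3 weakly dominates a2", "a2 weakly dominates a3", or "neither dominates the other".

a3 strictly dominates a2

a3's payoffs vs a2's, by Bob's action — L: 12>10, C: 8>5, R: 10>6.
Every comparison favours a3, so a3 strictly dominates a2.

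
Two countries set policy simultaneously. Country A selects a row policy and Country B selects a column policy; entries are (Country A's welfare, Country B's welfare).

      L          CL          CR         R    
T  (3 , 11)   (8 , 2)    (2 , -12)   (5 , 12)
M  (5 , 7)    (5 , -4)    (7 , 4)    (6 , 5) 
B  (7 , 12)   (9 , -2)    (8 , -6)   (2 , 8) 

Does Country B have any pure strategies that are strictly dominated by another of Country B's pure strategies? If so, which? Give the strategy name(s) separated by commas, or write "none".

CL, CR

L: no other strategy beats it everywhere (CL at T (11>2); CR at T (11>-12); R at M (7>5)).
CL: dominated, since L does at least as well everywhere (T: 11>2, M: 7>-4, B: 12>-2).
CR: dominated, since L does at least as well everywhere (T: 11>-12, M: 7>4, B: 12>-6).
R: no other strategy beats it everywhere (L at T (12>11); CL at T (12>2); CR at T (12>-12)).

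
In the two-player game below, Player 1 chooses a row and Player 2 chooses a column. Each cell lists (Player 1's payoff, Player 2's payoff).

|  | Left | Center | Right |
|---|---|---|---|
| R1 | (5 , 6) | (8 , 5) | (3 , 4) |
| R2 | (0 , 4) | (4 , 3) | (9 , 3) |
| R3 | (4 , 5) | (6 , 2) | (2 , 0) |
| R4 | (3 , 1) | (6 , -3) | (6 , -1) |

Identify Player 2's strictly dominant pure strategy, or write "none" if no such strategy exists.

Left vs Center: R1: 6>5, R2: 4>3, R3: 5>2, R4: 1>-3.
Left vs Right: R1: 6>4, R2: 4>3, R3: 5>0, R4: 1>-1.
Left strictly beats every other strategy against every opponent action, so it is strictly dominant.

Left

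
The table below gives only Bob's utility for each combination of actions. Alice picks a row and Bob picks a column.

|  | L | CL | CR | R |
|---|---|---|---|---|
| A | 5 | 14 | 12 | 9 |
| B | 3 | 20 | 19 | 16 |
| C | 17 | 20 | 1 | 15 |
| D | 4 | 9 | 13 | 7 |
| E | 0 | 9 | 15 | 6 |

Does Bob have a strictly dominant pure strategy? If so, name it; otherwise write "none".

none

L fails to dominate CL at A (5<14).
CL fails to dominate CR at D (9<13).
CR fails to dominate L at C (1<17).
R fails to dominate L at C (15<17).
No single strategy dominates all the others.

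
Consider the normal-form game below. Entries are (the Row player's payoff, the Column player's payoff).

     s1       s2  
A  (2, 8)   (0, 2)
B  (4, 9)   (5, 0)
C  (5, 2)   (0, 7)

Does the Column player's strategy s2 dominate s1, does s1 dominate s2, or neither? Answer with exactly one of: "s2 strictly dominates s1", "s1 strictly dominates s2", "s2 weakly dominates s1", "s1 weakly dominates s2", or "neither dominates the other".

neither dominates the other

s2's payoffs vs s1's, by the Row player's action — A: 2<8, B: 0<9, C: 7>2.
s2 does better at C but worse at A, B; neither strategy dominates the other.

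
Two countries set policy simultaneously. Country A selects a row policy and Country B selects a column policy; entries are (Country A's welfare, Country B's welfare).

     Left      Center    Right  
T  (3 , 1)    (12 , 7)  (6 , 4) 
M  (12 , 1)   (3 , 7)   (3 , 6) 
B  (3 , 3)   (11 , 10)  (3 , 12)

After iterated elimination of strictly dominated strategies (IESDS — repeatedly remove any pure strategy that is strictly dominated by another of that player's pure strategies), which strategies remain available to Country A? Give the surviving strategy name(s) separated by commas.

T

Column Left is eliminated: Center beats it against every remaining row (T: 7>1, M: 7>1, B: 10>3).
Country A's strategy M is strictly dominated by T (Center: 12>3, Right: 6>3) and is removed.
Row B is eliminated: T beats it against every remaining column (Center: 12>11, Right: 6>3).
Column Right is eliminated: Center beats it against every remaining row (T: 7>4).
Among the remaining strategies, none is strictly dominated by another pure strategy of the same player, so the elimination stops.
Surviving strategies — Country A: {T}; Country B: {Center}.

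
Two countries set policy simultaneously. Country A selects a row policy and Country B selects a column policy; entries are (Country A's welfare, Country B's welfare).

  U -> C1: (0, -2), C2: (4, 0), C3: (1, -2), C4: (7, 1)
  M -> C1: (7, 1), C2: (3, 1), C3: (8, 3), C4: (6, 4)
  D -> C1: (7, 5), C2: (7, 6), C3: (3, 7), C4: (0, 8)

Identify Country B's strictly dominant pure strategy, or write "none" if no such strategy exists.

C4

C4 vs C1: U: 1>-2, M: 4>1, D: 8>5.
C4 vs C2: U: 1>0, M: 4>1, D: 8>6.
C4 vs C3: U: 1>-2, M: 4>3, D: 8>7.
C4 strictly beats every other strategy against every opponent action, so it is strictly dominant.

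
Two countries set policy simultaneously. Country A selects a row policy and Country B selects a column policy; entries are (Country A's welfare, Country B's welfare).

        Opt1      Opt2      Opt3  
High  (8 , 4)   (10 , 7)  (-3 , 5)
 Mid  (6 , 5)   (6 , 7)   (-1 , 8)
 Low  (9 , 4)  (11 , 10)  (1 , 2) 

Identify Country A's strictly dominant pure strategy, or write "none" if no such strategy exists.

Low

Low vs High: Opt1: 9>8, Opt2: 11>10, Opt3: 1>-3.
Low vs Mid: Opt1: 9>6, Opt2: 11>6, Opt3: 1>-1.
Low strictly beats every other strategy against every opponent action, so it is strictly dominant.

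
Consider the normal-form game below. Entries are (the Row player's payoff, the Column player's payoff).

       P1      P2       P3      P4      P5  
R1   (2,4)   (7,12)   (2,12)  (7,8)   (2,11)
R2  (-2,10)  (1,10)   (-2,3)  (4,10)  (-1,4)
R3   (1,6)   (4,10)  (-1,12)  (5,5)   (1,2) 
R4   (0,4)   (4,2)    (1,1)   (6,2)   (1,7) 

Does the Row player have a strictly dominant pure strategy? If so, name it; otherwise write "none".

R1

R1 vs R2: P1: 2>-2, P2: 7>1, P3: 2>-2, P4: 7>4, P5: 2>-1.
R1 vs R3: P1: 2>1, P2: 7>4, P3: 2>-1, P4: 7>5, P5: 2>1.
R1 vs R4: P1: 2>0, P2: 7>4, P3: 2>1, P4: 7>6, P5: 2>1.
R1 strictly beats every other strategy against every opponent action, so it is strictly dominant.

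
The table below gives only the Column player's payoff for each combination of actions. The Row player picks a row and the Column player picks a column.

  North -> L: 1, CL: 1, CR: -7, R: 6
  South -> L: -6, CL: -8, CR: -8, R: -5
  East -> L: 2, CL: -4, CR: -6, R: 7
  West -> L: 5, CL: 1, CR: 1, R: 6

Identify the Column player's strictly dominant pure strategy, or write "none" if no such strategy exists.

R

R vs L: North: 6>1, South: -5>-6, East: 7>2, West: 6>5.
R vs CL: North: 6>1, South: -5>-8, East: 7>-4, West: 6>1.
R vs CR: North: 6>-7, South: -5>-8, East: 7>-6, West: 6>1.
R strictly beats every other strategy against every opponent action, so it is strictly dominant.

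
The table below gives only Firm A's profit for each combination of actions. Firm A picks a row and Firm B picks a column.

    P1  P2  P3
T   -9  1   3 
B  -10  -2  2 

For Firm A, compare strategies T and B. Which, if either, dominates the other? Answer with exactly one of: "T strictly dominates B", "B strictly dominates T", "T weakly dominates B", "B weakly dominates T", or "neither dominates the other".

T strictly dominates B

T's payoffs vs B's, by Firm B's action — P1: -9>-10, P2: 1>-2, P3: 3>2.
Every comparison favours T, so T strictly dominates B.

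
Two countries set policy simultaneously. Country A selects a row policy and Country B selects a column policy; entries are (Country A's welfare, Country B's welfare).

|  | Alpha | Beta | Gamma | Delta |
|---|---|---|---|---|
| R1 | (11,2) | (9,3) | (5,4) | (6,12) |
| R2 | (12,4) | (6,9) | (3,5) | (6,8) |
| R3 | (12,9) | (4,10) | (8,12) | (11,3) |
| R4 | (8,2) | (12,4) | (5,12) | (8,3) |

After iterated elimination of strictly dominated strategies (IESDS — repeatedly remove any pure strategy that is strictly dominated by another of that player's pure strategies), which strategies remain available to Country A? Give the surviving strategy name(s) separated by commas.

R3

Column Alpha is eliminated: Beta beats it against every remaining row (R1: 3>2, R2: 9>4, R3: 10>9, R4: 4>2).
Country A's strategy R2 is strictly dominated by R4 (Beta: 12>6, Gamma: 5>3, Delta: 8>6) and is removed.
Column Beta is eliminated: Gamma beats it against every remaining row (R1: 4>3, R3: 12>10, R4: 12>4).
For Country A, R3 strictly dominates R1 on the remaining columns (Gamma: 8>5, Delta: 11>6); eliminate R1.
Row R4 is eliminated: R3 beats it against every remaining column (Gamma: 8>5, Delta: 11>8).
Column Delta is eliminated: Gamma beats it against every remaining row (R3: 12>3).
Among the remaining strategies, none is strictly dominated by another pure strategy of the same player, so the elimination stops.
Surviving strategies — Country A: {R3}; Country B: {Gamma}.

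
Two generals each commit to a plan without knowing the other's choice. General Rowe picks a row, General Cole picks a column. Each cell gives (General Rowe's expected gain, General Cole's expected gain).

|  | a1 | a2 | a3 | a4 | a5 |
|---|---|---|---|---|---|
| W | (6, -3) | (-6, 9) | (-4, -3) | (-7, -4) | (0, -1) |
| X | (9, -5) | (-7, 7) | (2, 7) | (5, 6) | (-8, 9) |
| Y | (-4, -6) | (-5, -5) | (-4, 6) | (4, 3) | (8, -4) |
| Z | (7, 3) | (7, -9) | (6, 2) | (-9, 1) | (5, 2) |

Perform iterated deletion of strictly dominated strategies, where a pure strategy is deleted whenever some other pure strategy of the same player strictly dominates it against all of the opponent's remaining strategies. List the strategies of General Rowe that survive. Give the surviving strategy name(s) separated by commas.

General Cole's strategy a4 is strictly dominated by a3 (W: -3>-4, X: 7>6, Y: 6>3, Z: 2>1) and is removed.
General Rowe's strategy W is strictly dominated by Z (a1: 7>6, a2: 7>-6, a3: 6>-4, a5: 5>0) and is removed.
General Cole's strategy a2 is strictly dominated by a5 (X: 9>7, Y: -4>-5, Z: 2>-9) and is removed.
Among the remaining strategies, none is strictly dominated by another pure strategy of the same player, so the elimination stops.
Surviving strategies — General Rowe: {X, Y, Z}; General Cole: {a1, a3, a5}.

X, Y, Z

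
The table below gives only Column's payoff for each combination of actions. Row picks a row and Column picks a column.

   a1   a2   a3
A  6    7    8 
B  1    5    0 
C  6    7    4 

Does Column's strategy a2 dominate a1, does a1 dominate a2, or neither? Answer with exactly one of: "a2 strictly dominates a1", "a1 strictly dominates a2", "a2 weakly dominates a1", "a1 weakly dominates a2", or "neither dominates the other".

Compare a2 to a1 across each opponent action: A: 7>6, B: 5>1, C: 7>6.
Every comparison favours a2, so a2 strictly dominates a1.

a2 strictly dominates a1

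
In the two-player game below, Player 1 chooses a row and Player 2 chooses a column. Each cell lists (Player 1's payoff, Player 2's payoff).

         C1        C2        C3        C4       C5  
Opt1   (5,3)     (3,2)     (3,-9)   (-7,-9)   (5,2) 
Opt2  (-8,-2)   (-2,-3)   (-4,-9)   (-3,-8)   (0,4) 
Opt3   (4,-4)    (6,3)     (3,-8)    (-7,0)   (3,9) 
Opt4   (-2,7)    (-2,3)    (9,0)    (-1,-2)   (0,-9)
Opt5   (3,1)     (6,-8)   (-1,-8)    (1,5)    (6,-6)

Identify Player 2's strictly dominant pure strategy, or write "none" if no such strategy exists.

none

C1 fails to dominate C2 at Opt3 (-4<3).
C2 fails to dominate C1 at Opt1 (2<3).
C3 fails to dominate C1 at Opt1 (-9<3).
C4 fails to dominate C1 at Opt1 (-9<3).
C5 fails to dominate C1 at Opt1 (2<3).
No single strategy dominates all the others.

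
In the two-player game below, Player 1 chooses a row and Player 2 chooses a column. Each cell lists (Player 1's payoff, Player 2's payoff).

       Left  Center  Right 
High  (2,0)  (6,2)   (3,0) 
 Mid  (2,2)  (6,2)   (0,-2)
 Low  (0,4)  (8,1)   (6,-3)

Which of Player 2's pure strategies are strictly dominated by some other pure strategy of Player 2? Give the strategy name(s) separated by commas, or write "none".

Left is not dominated — it holds its own against Center at Mid (2=2); Right at High (0=0).
Center is not dominated — it holds its own against Left at High (2>0); Right at High (2>0).
Center strictly dominates Right — High: 2>0, Mid: 2>-2, Low: 1>-3.

Right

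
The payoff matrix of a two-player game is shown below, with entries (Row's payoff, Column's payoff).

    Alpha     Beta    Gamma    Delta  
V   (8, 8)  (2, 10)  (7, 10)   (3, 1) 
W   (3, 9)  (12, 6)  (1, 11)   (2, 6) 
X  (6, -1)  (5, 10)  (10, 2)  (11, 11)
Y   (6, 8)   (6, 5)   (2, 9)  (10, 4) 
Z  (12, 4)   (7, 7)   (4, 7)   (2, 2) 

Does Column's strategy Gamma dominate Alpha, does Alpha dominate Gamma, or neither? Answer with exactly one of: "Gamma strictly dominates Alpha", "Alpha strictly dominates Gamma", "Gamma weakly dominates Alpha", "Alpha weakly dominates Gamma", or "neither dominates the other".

Compare Gamma to Alpha across each choice by Row: V: 10>8, W: 11>9, X: 2>-1, Y: 9>8, Z: 7>4.
Gamma gives a strictly higher payoff against each choice by Row, so Gamma strictly dominates Alpha.

Gamma strictly dominates Alpha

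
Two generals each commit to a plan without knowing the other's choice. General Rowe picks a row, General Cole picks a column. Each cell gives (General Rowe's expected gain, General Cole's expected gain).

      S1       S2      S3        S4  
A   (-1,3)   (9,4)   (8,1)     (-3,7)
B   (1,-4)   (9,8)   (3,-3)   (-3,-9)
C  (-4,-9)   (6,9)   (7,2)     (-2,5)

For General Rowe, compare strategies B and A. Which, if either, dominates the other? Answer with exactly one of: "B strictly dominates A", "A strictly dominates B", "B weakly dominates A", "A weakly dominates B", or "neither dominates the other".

Compare B to A across each choice by General Cole: S1: 1>-1, S2: 9=9, S3: 3<8, S4: -3=-3.
B does better at S1 but worse at S3; neither strategy dominates the other.

neither dominates the other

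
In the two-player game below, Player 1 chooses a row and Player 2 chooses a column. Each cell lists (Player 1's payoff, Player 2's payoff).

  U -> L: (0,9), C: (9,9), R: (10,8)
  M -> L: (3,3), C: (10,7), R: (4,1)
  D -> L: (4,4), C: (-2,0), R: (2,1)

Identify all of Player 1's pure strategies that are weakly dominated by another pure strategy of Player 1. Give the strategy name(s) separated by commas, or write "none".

U is not dominated — it holds its own against M at R (10>4); D at C (9>-2).
M: no other strategy beats it everywhere (U at L (3>0); D at C (10>-2)).
D is not dominated — it holds its own against U at L (4>0); M at L (4>3).

none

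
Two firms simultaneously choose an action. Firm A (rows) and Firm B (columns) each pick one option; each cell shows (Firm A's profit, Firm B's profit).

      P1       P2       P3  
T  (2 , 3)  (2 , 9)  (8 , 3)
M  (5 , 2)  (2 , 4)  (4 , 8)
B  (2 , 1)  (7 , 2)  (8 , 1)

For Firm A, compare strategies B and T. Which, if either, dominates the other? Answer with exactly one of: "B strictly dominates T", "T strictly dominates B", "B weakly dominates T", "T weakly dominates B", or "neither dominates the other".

B's payoffs vs T's, by Firm B's action — P1: 2=2, P2: 7>2, P3: 8=8.
B is at least as good everywhere and strictly better somewhere (tied only at P1, P3), so B weakly but not strictly dominates T.

B weakly dominates T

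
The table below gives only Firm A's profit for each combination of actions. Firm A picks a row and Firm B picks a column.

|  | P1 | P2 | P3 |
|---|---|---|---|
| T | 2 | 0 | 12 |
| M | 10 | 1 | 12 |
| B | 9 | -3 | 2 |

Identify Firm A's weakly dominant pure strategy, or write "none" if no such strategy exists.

M vs T: P1: 10>2, P2: 1>0, P3: 12=12.
M vs B: P1: 10>9, P2: 1>-3, P3: 12>2.
M is at least as good as every other strategy against every opponent action, so it is weakly dominant.

M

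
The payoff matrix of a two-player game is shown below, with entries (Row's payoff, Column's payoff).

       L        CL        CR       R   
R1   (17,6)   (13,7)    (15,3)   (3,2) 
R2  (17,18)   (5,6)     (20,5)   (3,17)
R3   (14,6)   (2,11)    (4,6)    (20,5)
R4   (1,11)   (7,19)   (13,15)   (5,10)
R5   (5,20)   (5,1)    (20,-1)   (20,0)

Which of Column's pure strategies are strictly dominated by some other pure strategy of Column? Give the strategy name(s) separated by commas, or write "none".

L: no other strategy beats it everywhere (CL at R2 (18>6); CR at R1 (6>3); R at R1 (6>2)).
Nothing dominates CL: L at R1 (7>6); CR at R1 (7>3); R at R1 (7>2).
CR: dominated, since CL does at least as well everywhere (R1: 7>3, R2: 6>5, R3: 11>6, R4: 19>15, R5: 1>-1).
R: dominated, since L does at least as well everywhere (R1: 6>2, R2: 18>17, R3: 6>5, R4: 11>10, R5: 20>0).

CR, R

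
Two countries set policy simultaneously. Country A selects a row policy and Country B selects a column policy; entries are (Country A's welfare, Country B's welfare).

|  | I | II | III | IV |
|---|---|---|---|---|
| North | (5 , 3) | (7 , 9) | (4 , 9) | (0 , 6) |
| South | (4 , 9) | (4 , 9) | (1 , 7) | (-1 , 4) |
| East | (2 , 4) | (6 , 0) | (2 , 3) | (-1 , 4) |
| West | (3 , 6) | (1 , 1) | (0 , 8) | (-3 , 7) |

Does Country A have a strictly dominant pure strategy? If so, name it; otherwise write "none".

North vs South: I: 5>4, II: 7>4, III: 4>1, IV: 0>-1.
North vs East: I: 5>2, II: 7>6, III: 4>2, IV: 0>-1.
North vs West: I: 5>3, II: 7>1, III: 4>0, IV: 0>-3.
North strictly beats every other strategy against every opponent action, so it is strictly dominant.

North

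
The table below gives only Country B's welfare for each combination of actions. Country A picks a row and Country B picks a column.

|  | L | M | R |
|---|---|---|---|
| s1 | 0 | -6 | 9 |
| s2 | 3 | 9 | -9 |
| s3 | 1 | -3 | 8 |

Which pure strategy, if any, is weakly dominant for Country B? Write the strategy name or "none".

none

L fails to dominate M at s2 (3<9).
M fails to dominate L at s1 (-6<0).
R fails to dominate L at s2 (-9<3).
No single strategy dominates all the others.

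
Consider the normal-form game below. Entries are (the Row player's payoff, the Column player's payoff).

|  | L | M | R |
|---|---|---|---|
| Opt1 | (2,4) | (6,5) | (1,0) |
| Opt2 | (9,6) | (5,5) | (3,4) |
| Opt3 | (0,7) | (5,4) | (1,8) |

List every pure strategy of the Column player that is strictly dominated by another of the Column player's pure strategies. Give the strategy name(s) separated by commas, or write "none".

none

L: no other strategy beats it everywhere (M at Opt2 (6>5); R at Opt1 (4>0)).
M: no other strategy beats it everywhere (L at Opt1 (5>4); R at Opt1 (5>0)).
R is not dominated — it holds its own against L at Opt3 (8>7); M at Opt3 (8>4).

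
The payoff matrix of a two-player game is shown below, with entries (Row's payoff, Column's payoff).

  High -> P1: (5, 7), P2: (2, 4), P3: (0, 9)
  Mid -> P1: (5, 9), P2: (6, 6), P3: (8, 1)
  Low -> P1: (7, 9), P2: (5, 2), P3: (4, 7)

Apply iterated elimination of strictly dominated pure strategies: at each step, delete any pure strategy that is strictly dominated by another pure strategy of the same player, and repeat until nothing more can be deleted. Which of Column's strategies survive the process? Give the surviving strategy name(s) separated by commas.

P1

For Row, Low strictly dominates High on the remaining columns (P1: 7>5, P2: 5>2, P3: 4>0); eliminate High.
For Column, P1 strictly dominates P2 on the remaining rows (Mid: 9>6, Low: 9>2); eliminate P2.
Column's strategy P3 is strictly dominated by P1 (Mid: 9>1, Low: 9>7) and is removed.
Row's strategy Mid is strictly dominated by Low (P1: 7>5) and is removed.
Among the remaining strategies, none is strictly dominated by another pure strategy of the same player, so the elimination stops.
Surviving strategies — Row: {Low}; Column: {P1}.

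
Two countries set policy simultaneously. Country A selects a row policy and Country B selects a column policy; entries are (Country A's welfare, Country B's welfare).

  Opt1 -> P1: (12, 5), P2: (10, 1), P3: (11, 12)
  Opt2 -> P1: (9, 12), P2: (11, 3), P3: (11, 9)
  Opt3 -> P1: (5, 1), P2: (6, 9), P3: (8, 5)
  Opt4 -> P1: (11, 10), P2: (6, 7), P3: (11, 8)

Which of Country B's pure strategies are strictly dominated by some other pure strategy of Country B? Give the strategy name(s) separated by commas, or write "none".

Nothing dominates P1: P2 at Opt1 (5>1); P3 at Opt2 (12>9).
Nothing dominates P2: P1 at Opt3 (9>1); P3 at Opt3 (9>5).
Nothing dominates P3: P1 at Opt1 (12>5); P2 at Opt1 (12>1).

none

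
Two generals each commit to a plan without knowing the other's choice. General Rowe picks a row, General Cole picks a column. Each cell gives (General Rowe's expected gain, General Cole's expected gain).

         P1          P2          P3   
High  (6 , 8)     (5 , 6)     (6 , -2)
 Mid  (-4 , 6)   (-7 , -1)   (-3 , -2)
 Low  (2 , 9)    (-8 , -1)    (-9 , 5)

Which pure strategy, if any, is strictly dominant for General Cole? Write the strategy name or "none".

P1 vs P2: High: 8>6, Mid: 6>-1, Low: 9>-1.
P1 vs P3: High: 8>-2, Mid: 6>-2, Low: 9>5.
P1 strictly beats every other strategy against every opponent action, so it is strictly dominant.

P1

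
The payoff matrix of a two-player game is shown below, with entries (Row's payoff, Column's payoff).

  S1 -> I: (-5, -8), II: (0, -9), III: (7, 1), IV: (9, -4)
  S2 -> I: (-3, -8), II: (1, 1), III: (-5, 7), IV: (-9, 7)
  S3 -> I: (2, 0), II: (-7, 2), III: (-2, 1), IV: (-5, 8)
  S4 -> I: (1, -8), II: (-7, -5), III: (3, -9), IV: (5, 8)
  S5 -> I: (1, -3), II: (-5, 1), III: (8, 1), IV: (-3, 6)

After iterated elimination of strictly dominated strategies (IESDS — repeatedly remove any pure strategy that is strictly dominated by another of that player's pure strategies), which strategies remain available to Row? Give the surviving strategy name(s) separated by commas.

Column I is eliminated: IV beats it against every remaining row (S1: -4>-8, S2: 7>-8, S3: 8>0, S4: 8>-8, S5: 6>-3).
Row S3 is eliminated: S1 beats it against every remaining column (II: 0>-7, III: 7>-2, IV: 9>-5).
For Row, S1 strictly dominates S4 on the remaining columns (II: 0>-7, III: 7>3, IV: 9>5); eliminate S4.
Column II is eliminated: IV beats it against every remaining row (S1: -4>-9, S2: 7>1, S5: 6>1).
Row S2 is eliminated: S1 beats it against every remaining column (III: 7>-5, IV: 9>-9).
Among the remaining strategies, none is strictly dominated by another pure strategy of the same player, so the elimination stops.
Surviving strategies — Row: {S1, S5}; Column: {III, IV}.

S1, S5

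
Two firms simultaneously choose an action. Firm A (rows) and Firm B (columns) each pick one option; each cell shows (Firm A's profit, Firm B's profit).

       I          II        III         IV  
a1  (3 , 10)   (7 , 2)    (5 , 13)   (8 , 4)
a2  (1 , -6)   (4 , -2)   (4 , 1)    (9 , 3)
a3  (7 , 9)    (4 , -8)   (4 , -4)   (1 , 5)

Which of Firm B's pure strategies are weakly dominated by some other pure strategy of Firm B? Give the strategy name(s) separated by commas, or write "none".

II

I is not dominated — it holds its own against II at a1 (10>2); III at a3 (9>-4); IV at a1 (10>4).
II is weakly dominated by III (a1: 13>2, a2: 1>-2, a3: -4>-8).
III is not dominated — it holds its own against I at a1 (13>10); II at a1 (13>2); IV at a1 (13>4).
IV: no other strategy beats it everywhere (I at a2 (3>-6); II at a1 (4>2); III at a2 (3>1)).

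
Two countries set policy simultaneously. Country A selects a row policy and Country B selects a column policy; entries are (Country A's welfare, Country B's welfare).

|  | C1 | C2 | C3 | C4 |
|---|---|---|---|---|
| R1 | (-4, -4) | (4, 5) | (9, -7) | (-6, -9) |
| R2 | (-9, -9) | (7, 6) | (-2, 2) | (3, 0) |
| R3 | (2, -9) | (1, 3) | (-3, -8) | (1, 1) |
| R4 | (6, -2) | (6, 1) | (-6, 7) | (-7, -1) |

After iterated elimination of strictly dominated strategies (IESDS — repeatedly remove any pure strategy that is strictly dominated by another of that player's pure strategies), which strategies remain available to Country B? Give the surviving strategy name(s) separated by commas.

C2

Country B's strategy C1 is strictly dominated by C2 (R1: 5>-4, R2: 6>-9, R3: 3>-9, R4: 1>-2) and is removed.
Row R3 is eliminated: R2 beats it against every remaining column (C2: 7>1, C3: -2>-3, C4: 3>1).
Row R4 is eliminated: R2 beats it against every remaining column (C2: 7>6, C3: -2>-6, C4: 3>-7).
Column C3 is eliminated: C2 beats it against every remaining row (R1: 5>-7, R2: 6>2).
Row R1 is eliminated: R2 beats it against every remaining column (C2: 7>4, C4: 3>-6).
Country B's strategy C4 is strictly dominated by C2 (R2: 6>0) and is removed.
Among the remaining strategies, none is strictly dominated by another pure strategy of the same player, so the elimination stops.
Surviving strategies — Country A: {R2}; Country B: {C2}.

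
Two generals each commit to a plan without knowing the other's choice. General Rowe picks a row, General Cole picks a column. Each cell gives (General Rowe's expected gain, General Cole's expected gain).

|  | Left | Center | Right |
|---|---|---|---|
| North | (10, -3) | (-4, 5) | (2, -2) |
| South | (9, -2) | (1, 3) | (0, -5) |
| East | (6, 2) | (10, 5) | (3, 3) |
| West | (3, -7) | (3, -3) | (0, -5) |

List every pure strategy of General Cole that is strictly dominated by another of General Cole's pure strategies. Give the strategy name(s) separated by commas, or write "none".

Left, Right

Left: dominated, since Center does at least as well everywhere (North: 5>-3, South: 3>-2, East: 5>2, West: -3>-7).
Nothing dominates Center: Left at North (5>-3); Right at North (5>-2).
Right is strictly dominated by Center (North: 5>-2, South: 3>-5, East: 5>3, West: -3>-5).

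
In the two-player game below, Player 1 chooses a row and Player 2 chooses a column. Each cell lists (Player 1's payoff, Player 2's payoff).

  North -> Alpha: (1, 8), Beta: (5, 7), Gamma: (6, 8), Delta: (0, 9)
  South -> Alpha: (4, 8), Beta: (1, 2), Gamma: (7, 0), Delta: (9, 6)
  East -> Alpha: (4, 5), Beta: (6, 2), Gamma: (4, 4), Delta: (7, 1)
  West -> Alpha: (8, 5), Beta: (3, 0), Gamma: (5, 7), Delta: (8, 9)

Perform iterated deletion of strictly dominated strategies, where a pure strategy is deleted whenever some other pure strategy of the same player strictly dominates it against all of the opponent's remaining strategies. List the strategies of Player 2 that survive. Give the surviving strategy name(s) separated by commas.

Column Beta is eliminated: Alpha beats it against every remaining row (North: 8>7, South: 8>2, East: 5>2, West: 5>0).
Player 1's strategy North is strictly dominated by South (Alpha: 4>1, Gamma: 7>6, Delta: 9>0) and is removed.
Player 1's strategy East is strictly dominated by West (Alpha: 8>4, Gamma: 5>4, Delta: 8>7) and is removed.
For Player 2, Delta strictly dominates Gamma on the remaining rows (South: 6>0, West: 9>7); eliminate Gamma.
Among the remaining strategies, none is strictly dominated by another pure strategy of the same player, so the elimination stops.
Surviving strategies — Player 1: {South, West}; Player 2: {Alpha, Delta}.

Alpha, Delta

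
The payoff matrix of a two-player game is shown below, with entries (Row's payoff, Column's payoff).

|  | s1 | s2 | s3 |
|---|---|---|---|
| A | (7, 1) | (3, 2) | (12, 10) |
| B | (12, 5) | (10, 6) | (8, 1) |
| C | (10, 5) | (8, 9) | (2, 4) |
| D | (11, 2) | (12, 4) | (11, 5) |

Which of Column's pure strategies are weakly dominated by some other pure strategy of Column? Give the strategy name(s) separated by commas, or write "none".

s1

s1 is weakly dominated by s2 (A: 2>1, B: 6>5, C: 9>5, D: 4>2).
s2 is not dominated — it holds its own against s1 at A (2>1); s3 at B (6>1).
s3 is not dominated — it holds its own against s1 at A (10>1); s2 at A (10>2).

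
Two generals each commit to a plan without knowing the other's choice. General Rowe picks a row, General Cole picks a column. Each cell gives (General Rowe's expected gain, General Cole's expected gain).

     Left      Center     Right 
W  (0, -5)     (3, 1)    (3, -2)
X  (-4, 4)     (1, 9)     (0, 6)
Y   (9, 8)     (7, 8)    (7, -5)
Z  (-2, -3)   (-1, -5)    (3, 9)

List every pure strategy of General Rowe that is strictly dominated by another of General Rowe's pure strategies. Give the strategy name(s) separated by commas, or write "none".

W is strictly dominated by Y (Left: 9>0, Center: 7>3, Right: 7>3).
W strictly dominates X — Left: 0>-4, Center: 3>1, Right: 3>0.
Y: no other strategy beats it everywhere (W at Left (9>0); X at Left (9>-4); Z at Left (9>-2)).
Z: dominated, since Y does at least as well everywhere (Left: 9>-2, Center: 7>-1, Right: 7>3).

W, X, Z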